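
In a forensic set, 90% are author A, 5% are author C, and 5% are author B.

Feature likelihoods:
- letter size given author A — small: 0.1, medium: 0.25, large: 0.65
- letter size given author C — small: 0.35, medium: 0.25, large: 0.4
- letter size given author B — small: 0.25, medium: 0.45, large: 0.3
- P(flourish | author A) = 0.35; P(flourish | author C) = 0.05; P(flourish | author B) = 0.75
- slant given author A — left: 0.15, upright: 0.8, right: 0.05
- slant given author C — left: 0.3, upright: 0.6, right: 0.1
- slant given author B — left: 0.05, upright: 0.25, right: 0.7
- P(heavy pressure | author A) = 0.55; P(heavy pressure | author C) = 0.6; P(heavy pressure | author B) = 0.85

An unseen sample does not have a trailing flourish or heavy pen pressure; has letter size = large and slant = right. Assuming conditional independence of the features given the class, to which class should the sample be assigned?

author A

author A: 0.9 × 0.65 × (1−0.35) × 0.05 × (1−0.55) = 0.008555625
author C: 0.05 × 0.4 × (1−0.05) × 0.1 × (1−0.6) = 0.00076
author B: 0.05 × 0.3 × (1−0.75) × 0.7 × (1−0.85) = 0.00039375
Highest score → author A.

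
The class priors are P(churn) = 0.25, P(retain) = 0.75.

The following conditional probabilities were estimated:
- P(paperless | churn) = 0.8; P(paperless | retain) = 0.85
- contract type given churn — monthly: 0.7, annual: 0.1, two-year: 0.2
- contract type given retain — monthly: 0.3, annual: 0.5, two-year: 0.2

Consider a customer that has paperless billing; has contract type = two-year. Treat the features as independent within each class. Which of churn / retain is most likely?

churn: 0.25 × 0.8 × 0.2 = 0.04
retain: 0.75 × 0.85 × 0.2 = 0.1275
Highest score → retain.

retain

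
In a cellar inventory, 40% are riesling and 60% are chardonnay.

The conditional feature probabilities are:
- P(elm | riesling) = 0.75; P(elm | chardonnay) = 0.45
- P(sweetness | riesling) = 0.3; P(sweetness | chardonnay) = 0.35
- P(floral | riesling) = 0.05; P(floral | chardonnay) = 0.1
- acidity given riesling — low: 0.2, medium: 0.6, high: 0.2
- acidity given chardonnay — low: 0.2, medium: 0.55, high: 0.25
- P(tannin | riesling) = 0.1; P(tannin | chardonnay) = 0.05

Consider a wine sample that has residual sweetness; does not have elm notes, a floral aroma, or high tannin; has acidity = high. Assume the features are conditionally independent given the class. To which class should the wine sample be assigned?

chardonnay

riesling: 0.4 × (1−0.75) × 0.3 × (1−0.05) × 0.2 × (1−0.1) = 0.00513
chardonnay: 0.6 × (1−0.45) × 0.35 × (1−0.1) × 0.25 × (1−0.05) = 0.024688125
Highest score → chardonnay.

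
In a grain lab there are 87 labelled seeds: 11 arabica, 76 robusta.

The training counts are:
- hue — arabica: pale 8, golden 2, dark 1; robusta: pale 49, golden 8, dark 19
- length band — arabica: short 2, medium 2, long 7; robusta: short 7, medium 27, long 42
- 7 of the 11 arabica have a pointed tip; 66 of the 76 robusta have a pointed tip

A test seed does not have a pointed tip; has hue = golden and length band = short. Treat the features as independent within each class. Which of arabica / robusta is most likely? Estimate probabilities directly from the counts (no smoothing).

arabica

arabica: (11/87) × (2/11) × (2/11) × (4/11) ≈ 0.0015199
robusta: (76/87) × (8/76) × (7/76) × (10/76) ≈ 0.0011144
Highest score → arabica.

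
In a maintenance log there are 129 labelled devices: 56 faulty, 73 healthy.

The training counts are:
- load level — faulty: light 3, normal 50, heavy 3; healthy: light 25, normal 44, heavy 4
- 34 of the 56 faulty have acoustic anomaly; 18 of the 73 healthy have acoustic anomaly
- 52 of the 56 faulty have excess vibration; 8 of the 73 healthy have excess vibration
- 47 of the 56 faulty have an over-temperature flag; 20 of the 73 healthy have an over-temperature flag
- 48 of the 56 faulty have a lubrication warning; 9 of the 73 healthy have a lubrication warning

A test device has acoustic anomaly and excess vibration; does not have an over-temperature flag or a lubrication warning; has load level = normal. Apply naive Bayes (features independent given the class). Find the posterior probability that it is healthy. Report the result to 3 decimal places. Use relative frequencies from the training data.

0.539

faulty: (56/129) × (50/56) × (34/56) × (52/56) × (9/56) × (8/56) ≈ 0.00501699
healthy: (73/129) × (44/73) × (18/73) × (8/73) × (53/73) × (64/73) ≈ 0.00586665
P(healthy | x) = 0.00586665 / 0.01088364 ≈ 0.539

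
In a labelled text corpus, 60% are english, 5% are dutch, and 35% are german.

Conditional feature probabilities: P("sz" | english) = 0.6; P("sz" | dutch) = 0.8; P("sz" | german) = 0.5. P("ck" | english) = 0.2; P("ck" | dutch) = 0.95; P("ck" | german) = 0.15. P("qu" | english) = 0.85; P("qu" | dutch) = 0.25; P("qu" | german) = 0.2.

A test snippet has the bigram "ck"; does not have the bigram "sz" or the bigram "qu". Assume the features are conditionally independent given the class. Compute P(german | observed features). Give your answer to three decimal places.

english: 0.6 × (1−0.6) × 0.2 × (1−0.85) = 0.0072
dutch: 0.05 × (1−0.8) × 0.95 × (1−0.25) = 0.007125
german: 0.35 × (1−0.5) × 0.15 × (1−0.2) = 0.021
P(german | x) = 0.021 / 0.035325 ≈ 0.594

0.594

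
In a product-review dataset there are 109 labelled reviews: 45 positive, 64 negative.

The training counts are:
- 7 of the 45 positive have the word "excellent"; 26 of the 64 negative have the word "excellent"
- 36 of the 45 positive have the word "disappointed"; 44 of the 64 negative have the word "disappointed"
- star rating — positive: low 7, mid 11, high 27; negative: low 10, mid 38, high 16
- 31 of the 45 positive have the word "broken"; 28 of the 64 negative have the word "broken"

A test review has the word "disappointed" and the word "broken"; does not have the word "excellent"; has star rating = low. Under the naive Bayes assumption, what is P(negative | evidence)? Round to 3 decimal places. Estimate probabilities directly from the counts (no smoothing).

0.354

positive: (45/109) × (38/45) × (36/45) × (7/45) × (31/45) ≈ 0.029887
negative: (64/109) × (38/64) × (44/64) × (10/64) × (28/64) ≈ 0.0163843
P(negative | x) = 0.0163843 / 0.0462713 ≈ 0.354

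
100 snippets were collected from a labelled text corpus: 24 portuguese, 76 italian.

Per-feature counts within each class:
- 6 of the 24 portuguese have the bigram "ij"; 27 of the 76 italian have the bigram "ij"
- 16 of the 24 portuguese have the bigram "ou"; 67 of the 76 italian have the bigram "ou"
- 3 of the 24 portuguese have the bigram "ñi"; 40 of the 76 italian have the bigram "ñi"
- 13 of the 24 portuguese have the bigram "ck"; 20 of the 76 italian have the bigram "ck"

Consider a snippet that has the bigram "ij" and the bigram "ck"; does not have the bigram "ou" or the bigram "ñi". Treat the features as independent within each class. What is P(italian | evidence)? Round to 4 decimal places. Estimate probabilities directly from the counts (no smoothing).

0.2960

portuguese: (24/100) × (6/24) × (8/24) × (21/24) × (13/24) ≈ 0.00947917
italian: (76/100) × (27/76) × (9/76) × (36/76) × (20/76) ≈ 0.00398564
P(italian | x) = 0.00398564 / 0.01346481 ≈ 0.2960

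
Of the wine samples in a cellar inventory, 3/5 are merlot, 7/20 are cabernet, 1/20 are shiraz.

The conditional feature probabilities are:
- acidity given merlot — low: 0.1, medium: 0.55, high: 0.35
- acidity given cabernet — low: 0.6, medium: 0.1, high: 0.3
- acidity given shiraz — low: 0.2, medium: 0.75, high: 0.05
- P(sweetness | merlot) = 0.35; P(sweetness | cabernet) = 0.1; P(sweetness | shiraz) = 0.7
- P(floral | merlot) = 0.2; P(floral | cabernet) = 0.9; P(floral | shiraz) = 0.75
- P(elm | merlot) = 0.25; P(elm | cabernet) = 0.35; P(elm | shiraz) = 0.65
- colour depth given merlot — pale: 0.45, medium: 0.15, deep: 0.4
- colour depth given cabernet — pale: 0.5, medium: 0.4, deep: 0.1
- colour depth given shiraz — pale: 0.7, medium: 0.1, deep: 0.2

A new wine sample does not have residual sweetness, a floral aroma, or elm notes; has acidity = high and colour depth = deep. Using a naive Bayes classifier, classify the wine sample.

merlot

merlot: 0.6 × 0.35 × (1−0.35) × (1−0.2) × (1−0.25) × 0.4 = 0.03276
cabernet: 0.35 × 0.3 × (1−0.1) × (1−0.9) × (1−0.35) × 0.1 = 0.00061425
shiraz: 0.05 × 0.05 × (1−0.7) × (1−0.75) × (1−0.65) × 0.2 = 0.000013125
Highest score → merlot.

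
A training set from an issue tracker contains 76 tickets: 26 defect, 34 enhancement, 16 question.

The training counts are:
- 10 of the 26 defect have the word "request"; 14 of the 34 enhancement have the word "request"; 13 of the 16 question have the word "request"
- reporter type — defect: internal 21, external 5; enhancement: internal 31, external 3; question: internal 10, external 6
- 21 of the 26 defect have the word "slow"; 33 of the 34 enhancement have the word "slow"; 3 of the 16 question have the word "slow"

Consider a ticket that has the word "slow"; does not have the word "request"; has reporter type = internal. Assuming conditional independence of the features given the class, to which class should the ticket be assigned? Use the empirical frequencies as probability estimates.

defect: (26/76) × (16/26) × (21/26) × (21/26) ≈ 0.13734
enhancement: (34/76) × (20/34) × (31/34) × (33/34) ≈ 0.232881
question: (16/76) × (3/16) × (10/16) × (3/16) ≈ 0.00462582
Highest score → enhancement.

enhancement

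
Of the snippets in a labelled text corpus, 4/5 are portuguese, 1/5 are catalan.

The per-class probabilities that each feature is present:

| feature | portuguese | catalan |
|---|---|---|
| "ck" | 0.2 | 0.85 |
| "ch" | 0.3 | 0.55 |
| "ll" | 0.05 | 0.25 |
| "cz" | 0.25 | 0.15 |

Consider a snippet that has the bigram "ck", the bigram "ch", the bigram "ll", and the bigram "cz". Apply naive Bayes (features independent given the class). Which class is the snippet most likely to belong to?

catalan

portuguese: 0.8 × 0.2 × 0.3 × 0.05 × 0.25 = 0.0006
catalan: 0.2 × 0.85 × 0.55 × 0.25 × 0.15 = 0.00350625
Highest score → catalan.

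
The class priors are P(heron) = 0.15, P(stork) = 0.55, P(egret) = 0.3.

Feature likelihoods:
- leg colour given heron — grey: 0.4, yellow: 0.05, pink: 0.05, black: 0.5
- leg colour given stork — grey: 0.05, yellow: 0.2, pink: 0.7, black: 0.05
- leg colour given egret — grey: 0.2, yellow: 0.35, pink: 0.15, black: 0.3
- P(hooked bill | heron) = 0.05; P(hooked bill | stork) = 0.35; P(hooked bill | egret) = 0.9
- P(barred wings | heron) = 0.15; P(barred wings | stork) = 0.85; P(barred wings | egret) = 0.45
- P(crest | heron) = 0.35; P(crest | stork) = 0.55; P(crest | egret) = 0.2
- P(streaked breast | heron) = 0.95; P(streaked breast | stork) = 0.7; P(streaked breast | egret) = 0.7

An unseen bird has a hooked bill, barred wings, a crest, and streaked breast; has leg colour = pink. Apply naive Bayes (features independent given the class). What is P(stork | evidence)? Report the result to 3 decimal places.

0.945

heron: 0.15 × 0.05 × 0.05 × 0.15 × 0.35 × 0.95 = 0.000018703125
stork: 0.55 × 0.7 × 0.35 × 0.85 × 0.55 × 0.7 = 0.0440969375
egret: 0.3 × 0.15 × 0.9 × 0.45 × 0.2 × 0.7 = 0.0025515
P(stork | x) = 0.0440969375 / 0.046667140625 ≈ 0.945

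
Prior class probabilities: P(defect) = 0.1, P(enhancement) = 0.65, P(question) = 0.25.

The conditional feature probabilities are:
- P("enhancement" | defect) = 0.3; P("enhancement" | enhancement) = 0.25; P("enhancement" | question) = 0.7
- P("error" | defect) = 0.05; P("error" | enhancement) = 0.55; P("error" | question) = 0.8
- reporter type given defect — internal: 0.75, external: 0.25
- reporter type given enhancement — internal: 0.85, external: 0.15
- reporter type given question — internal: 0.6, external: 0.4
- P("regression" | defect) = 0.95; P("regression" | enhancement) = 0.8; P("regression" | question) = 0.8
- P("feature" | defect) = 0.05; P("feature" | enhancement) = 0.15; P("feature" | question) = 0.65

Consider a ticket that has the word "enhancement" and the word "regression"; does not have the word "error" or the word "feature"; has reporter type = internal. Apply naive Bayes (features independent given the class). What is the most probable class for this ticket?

defect: 0.1 × 0.3 × (1−0.05) × 0.75 × 0.95 × (1−0.05) = 0.0192909375
enhancement: 0.65 × 0.25 × (1−0.55) × 0.85 × 0.8 × (1−0.15) = 0.04226625
question: 0.25 × 0.7 × (1−0.8) × 0.6 × 0.8 × (1−0.65) = 0.00588
Highest score → enhancement.

enhancement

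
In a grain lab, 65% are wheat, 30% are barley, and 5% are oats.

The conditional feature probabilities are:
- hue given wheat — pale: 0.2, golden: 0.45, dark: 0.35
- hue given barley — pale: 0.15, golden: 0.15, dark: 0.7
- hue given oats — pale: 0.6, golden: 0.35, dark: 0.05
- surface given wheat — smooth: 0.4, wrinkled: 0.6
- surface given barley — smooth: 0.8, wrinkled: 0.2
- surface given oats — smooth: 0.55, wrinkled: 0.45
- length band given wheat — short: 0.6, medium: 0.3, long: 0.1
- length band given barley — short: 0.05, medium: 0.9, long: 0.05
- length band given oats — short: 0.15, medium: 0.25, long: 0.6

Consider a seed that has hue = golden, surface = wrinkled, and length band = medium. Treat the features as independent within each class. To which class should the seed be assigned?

wheat

wheat: 0.65 × 0.45 × 0.6 × 0.3 = 0.05265
barley: 0.3 × 0.15 × 0.2 × 0.9 = 0.0081
oats: 0.05 × 0.35 × 0.45 × 0.25 = 0.00196875
Highest score → wheat.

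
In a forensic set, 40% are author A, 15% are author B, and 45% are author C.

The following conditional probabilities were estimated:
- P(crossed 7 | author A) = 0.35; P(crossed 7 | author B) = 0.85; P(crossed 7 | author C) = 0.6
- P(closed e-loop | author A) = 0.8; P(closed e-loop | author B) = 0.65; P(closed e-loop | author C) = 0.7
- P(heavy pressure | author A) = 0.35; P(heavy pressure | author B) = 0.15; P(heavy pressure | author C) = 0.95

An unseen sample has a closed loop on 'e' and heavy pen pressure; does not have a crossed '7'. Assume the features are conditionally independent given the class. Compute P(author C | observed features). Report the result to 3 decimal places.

author A: 0.4 × (1−0.35) × 0.8 × 0.35 = 0.0728
author B: 0.15 × (1−0.85) × 0.65 × 0.15 = 0.00219375
author C: 0.45 × (1−0.6) × 0.7 × 0.95 = 0.1197
P(author C | x) = 0.1197 / 0.19469375 ≈ 0.615

0.615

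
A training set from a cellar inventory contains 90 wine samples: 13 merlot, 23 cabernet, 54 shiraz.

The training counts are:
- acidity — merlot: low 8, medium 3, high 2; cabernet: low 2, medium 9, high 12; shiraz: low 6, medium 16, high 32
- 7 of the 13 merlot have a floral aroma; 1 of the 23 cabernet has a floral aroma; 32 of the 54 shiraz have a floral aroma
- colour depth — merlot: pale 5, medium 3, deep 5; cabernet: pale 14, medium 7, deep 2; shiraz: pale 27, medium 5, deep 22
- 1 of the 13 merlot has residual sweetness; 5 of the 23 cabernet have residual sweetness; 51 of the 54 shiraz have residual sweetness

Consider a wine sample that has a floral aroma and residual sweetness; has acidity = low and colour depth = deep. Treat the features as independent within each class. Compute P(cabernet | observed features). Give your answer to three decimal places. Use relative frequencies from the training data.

merlot: (13/90) × (8/13) × (7/13) × (5/13) × (1/13) ≈ 0.00141607
cabernet: (23/90) × (2/23) × (1/23) × (2/23) × (5/23) ≈ 0.0000182643
shiraz: (54/90) × (6/54) × (32/54) × (22/54) × (51/54) ≈ 0.0152009
P(cabernet | x) = 0.0000182643 / 0.0166352343 ≈ 0.001

0.001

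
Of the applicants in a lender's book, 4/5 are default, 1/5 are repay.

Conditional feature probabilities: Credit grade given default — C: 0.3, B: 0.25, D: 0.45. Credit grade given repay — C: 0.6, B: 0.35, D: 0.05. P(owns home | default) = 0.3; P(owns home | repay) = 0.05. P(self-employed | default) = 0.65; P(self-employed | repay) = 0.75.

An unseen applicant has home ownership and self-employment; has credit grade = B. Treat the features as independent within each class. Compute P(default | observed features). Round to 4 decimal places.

default: 0.8 × 0.25 × 0.3 × 0.65 = 0.039
repay: 0.2 × 0.35 × 0.05 × 0.75 = 0.002625
P(default | x) = 0.039 / 0.041625 ≈ 0.9369

0.9369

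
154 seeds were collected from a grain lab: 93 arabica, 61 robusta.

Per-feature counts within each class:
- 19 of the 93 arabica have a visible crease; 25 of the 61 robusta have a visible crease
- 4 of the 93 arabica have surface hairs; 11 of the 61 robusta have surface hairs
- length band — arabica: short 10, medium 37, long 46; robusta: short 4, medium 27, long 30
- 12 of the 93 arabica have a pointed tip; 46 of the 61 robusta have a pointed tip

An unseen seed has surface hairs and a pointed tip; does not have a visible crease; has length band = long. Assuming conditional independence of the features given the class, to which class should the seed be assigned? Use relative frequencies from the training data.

robusta

arabica: (93/154) × (74/93) × (4/93) × (46/93) × (12/93) ≈ 0.00131905
robusta: (61/154) × (36/61) × (11/61) × (30/61) × (46/61) ≈ 0.0156338
Highest score → robusta.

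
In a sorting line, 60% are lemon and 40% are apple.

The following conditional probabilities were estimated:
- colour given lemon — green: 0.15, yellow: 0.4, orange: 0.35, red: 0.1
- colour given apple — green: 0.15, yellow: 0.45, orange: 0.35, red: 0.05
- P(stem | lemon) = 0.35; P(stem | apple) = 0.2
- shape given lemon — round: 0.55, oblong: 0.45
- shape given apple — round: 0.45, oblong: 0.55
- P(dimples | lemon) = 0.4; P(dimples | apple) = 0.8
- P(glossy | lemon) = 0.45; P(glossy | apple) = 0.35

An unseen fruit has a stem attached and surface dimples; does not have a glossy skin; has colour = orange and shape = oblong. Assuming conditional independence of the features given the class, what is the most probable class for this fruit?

lemon: 0.6 × 0.35 × 0.35 × 0.45 × 0.4 × (1−0.45) = 0.0072765
apple: 0.4 × 0.35 × 0.2 × 0.55 × 0.8 × (1−0.35) = 0.008008
Highest score → apple.

apple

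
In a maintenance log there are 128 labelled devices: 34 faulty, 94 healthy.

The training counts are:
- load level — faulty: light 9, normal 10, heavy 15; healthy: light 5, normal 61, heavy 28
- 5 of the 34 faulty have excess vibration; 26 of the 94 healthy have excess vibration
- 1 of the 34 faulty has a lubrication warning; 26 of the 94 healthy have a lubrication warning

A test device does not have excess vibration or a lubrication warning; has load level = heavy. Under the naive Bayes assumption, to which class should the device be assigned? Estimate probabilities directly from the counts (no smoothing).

faulty: (34/128) × (15/34) × (29/34) × (33/34) ≈ 0.0970142
healthy: (94/128) × (28/94) × (68/94) × (68/94) ≈ 0.114475
Highest score → healthy.

healthy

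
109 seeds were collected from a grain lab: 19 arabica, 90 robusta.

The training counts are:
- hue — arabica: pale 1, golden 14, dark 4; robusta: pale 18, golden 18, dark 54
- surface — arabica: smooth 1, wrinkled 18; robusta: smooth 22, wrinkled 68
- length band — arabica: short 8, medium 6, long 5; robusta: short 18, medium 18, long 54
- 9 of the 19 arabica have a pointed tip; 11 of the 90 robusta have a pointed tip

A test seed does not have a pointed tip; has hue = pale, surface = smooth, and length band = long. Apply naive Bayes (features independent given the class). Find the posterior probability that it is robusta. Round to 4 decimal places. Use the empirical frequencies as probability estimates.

0.9969

arabica: (19/109) × (1/19) × (1/19) × (5/19) × (10/19) ≈ 0.0000668779
robusta: (90/109) × (18/90) × (22/90) × (54/90) × (79/90) ≈ 0.0212599
P(robusta | x) = 0.0212599 / 0.0213267779 ≈ 0.9969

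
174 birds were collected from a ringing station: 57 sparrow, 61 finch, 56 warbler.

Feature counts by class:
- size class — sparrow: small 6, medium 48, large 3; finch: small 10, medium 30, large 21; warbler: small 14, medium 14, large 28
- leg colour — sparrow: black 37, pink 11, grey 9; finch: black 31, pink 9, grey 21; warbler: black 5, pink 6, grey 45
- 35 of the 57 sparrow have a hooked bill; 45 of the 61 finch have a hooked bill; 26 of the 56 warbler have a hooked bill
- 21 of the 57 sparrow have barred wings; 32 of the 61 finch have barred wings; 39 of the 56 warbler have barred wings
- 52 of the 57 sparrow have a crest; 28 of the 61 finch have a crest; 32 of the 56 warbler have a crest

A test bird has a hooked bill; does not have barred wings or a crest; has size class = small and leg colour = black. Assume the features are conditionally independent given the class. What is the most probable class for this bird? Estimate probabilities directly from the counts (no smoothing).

finch

sparrow: (57/174) × (6/57) × (37/57) × (35/57) × (36/57) × (5/57) ≈ 0.000761456
finch: (61/174) × (10/61) × (31/61) × (45/61) × (29/61) × (33/61) ≈ 0.00554138
warbler: (56/174) × (14/56) × (5/56) × (26/56) × (17/56) × (24/56) ≈ 0.000433941
Highest score → finch.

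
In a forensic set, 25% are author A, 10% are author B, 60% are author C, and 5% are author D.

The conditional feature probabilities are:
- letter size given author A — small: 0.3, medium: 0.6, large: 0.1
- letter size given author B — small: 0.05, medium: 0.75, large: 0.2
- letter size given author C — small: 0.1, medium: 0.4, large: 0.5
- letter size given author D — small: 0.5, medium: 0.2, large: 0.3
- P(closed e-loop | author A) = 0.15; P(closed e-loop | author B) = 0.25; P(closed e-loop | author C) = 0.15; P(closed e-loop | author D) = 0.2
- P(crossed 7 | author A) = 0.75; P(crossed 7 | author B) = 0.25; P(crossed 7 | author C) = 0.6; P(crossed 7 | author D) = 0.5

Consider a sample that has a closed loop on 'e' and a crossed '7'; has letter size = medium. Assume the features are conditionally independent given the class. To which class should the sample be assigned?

author C

author A: 0.25 × 0.6 × 0.15 × 0.75 = 0.016875
author B: 0.1 × 0.75 × 0.25 × 0.25 = 0.0046875
author C: 0.6 × 0.4 × 0.15 × 0.6 = 0.0216
author D: 0.05 × 0.2 × 0.2 × 0.5 = 0.001
Highest score → author C.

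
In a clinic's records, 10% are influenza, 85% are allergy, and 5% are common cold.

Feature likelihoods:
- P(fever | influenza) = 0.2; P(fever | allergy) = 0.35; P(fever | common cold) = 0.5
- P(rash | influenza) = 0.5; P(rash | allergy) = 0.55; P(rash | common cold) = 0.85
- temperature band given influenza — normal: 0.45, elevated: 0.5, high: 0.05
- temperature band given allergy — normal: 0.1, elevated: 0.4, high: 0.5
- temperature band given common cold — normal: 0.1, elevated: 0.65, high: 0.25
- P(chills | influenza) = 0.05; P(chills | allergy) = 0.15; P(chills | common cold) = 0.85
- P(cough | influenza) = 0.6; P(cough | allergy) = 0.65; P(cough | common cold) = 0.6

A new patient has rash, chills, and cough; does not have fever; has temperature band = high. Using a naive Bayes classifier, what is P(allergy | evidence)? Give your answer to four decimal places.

influenza: 0.1 × (1−0.2) × 0.5 × 0.05 × 0.05 × 0.6 = 0.00006
allergy: 0.85 × (1−0.35) × 0.55 × 0.5 × 0.15 × 0.65 = 0.01481390625
common cold: 0.05 × (1−0.5) × 0.85 × 0.25 × 0.85 × 0.6 = 0.002709375
P(allergy | x) = 0.01481390625 / 0.01758328125 ≈ 0.8425

0.8425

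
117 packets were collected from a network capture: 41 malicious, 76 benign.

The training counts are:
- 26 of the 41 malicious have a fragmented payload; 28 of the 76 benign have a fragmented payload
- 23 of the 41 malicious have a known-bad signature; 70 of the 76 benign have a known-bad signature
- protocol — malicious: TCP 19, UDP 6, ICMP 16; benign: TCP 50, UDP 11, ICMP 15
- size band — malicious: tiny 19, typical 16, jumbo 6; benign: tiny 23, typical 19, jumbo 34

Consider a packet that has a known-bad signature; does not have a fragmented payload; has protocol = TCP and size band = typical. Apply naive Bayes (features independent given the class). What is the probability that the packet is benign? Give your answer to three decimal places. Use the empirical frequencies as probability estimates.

0.827

malicious: (41/117) × (15/41) × (23/41) × (19/41) × (16/41) ≈ 0.0130063
benign: (76/117) × (48/76) × (70/76) × (50/76) × (19/76) ≈ 0.0621493
P(benign | x) = 0.0621493 / 0.0751556 ≈ 0.827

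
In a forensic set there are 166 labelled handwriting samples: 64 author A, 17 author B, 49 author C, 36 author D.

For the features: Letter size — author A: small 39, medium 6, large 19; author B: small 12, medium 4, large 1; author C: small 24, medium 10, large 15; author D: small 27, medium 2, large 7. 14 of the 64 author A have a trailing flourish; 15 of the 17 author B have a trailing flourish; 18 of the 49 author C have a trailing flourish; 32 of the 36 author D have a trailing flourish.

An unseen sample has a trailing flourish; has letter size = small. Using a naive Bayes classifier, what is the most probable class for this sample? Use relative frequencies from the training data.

author A: (64/166) × (39/64) × (14/64) ≈ 0.0513931
author B: (17/166) × (12/17) × (15/17) ≈ 0.0637845
author C: (49/166) × (24/49) × (18/49) ≈ 0.0531104
author D: (36/166) × (27/36) × (32/36) ≈ 0.144578
Highest score → author D.

author D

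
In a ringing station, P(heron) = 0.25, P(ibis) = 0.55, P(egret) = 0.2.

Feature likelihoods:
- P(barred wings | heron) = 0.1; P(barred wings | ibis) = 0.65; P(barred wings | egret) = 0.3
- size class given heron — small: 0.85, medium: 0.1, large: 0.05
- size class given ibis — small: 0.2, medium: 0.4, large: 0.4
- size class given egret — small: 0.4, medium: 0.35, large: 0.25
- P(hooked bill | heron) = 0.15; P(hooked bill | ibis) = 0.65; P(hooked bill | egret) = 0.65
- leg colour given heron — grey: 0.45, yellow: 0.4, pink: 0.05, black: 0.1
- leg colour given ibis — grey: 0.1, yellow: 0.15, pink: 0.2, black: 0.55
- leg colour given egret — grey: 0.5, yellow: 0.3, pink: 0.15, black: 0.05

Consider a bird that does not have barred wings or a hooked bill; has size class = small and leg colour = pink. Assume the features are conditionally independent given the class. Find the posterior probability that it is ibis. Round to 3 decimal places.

0.196

heron: 0.25 × (1−0.1) × 0.85 × (1−0.15) × 0.05 = 0.008128125
ibis: 0.55 × (1−0.65) × 0.2 × (1−0.65) × 0.2 = 0.002695
egret: 0.2 × (1−0.3) × 0.4 × (1−0.65) × 0.15 = 0.00294
P(ibis | x) = 0.002695 / 0.013763125 ≈ 0.196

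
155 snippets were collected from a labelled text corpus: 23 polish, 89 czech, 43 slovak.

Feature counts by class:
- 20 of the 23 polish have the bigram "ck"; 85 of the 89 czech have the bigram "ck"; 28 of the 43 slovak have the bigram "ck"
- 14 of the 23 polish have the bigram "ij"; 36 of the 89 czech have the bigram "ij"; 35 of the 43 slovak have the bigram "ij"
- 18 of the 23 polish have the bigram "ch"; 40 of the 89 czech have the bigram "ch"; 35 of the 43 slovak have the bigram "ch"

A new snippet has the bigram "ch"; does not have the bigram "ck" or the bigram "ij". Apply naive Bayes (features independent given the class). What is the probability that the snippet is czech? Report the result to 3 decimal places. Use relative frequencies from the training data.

0.251

polish: (23/155) × (3/23) × (9/23) × (18/23) ≈ 0.00592719
czech: (89/155) × (4/89) × (53/89) × (40/89) ≈ 0.00690692
slovak: (43/155) × (15/43) × (8/43) × (35/43) ≈ 0.0146548
P(czech | x) = 0.00690692 / 0.02748891 ≈ 0.251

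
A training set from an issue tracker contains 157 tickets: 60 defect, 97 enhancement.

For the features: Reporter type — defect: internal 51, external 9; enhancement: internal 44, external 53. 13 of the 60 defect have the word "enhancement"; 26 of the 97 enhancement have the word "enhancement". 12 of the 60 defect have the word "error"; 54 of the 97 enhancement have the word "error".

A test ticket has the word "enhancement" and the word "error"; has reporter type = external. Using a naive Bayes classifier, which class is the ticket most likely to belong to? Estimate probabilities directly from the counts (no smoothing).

enhancement

defect: (60/157) × (9/60) × (13/60) × (12/60) ≈ 0.00248408
enhancement: (97/157) × (53/97) × (26/97) × (54/97) ≈ 0.0503732
Highest score → enhancement.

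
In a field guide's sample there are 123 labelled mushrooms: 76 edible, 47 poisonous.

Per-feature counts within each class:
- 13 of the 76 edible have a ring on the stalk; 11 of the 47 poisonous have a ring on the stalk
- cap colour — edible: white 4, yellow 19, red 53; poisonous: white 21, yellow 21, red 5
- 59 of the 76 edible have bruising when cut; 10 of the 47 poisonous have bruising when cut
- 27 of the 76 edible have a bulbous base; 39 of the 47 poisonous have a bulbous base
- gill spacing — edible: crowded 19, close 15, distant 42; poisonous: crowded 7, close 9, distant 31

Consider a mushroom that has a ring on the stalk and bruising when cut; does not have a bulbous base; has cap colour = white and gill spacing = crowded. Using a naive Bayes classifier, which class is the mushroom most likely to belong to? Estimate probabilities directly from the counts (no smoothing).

edible: (76/123) × (13/76) × (4/76) × (59/76) × (49/76) × (19/76) ≈ 0.000696058
poisonous: (47/123) × (11/47) × (21/47) × (10/47) × (8/47) × (7/47) ≈ 0.000215528
Highest score → edible.

edible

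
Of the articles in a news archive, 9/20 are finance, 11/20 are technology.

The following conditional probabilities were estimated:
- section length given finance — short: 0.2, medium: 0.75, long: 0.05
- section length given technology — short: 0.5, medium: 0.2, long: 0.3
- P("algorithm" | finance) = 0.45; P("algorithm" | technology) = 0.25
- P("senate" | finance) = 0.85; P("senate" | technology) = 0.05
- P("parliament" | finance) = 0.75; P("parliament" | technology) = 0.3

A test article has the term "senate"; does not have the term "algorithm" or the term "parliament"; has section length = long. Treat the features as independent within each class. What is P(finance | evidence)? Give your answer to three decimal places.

0.378

finance: 0.45 × 0.05 × (1−0.45) × 0.85 × (1−0.75) = 0.0026296875
technology: 0.55 × 0.3 × (1−0.25) × 0.05 × (1−0.3) = 0.00433125
P(finance | x) = 0.0026296875 / 0.0069609375 ≈ 0.378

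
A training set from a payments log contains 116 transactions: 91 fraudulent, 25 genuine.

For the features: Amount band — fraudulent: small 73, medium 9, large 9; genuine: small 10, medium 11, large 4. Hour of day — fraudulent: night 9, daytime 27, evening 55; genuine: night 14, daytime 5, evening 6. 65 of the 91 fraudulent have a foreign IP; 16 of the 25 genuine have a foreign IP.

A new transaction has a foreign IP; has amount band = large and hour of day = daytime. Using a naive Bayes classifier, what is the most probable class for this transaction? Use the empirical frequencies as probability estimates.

fraudulent: (91/116) × (9/91) × (27/91) × (65/91) ≈ 0.0164429
genuine: (25/116) × (4/25) × (5/25) × (16/25) ≈ 0.00441379
Highest score → fraudulent.

fraudulent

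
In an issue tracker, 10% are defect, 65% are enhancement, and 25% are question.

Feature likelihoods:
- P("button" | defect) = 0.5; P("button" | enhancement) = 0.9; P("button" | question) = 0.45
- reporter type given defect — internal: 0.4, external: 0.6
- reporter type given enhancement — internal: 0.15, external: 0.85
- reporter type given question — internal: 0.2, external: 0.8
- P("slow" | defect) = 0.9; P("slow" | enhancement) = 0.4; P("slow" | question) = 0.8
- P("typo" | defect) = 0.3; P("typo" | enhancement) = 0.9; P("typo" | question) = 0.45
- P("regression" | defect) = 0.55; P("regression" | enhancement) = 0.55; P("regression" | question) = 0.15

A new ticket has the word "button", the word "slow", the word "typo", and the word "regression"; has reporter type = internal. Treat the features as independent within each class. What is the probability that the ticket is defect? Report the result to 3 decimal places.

defect: 0.1 × 0.5 × 0.4 × 0.9 × 0.3 × 0.55 = 0.00297
enhancement: 0.65 × 0.9 × 0.15 × 0.4 × 0.9 × 0.55 = 0.0173745
question: 0.25 × 0.45 × 0.2 × 0.8 × 0.45 × 0.15 = 0.001215
P(defect | x) = 0.00297 / 0.0215595 ≈ 0.138

0.138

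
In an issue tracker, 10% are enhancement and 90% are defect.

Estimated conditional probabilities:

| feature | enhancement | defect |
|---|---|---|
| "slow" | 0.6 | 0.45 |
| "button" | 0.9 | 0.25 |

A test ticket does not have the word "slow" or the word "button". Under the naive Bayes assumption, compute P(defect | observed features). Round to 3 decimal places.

enhancement: 0.1 × (1−0.6) × (1−0.9) = 0.004
defect: 0.9 × (1−0.45) × (1−0.25) = 0.37125
P(defect | x) = 0.37125 / 0.37525 ≈ 0.989

0.989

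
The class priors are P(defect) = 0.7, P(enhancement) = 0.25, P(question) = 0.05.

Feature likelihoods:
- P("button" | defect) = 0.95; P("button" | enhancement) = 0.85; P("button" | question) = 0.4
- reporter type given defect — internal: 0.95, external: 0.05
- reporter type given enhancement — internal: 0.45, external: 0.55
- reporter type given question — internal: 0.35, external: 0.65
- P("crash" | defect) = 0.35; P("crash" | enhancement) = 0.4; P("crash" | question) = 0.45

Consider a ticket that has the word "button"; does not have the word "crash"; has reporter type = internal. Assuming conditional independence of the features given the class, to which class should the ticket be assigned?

defect: 0.7 × 0.95 × 0.95 × (1−0.35) = 0.4106375
enhancement: 0.25 × 0.85 × 0.45 × (1−0.4) = 0.057375
question: 0.05 × 0.4 × 0.35 × (1−0.45) = 0.00385
Highest score → defect.

defect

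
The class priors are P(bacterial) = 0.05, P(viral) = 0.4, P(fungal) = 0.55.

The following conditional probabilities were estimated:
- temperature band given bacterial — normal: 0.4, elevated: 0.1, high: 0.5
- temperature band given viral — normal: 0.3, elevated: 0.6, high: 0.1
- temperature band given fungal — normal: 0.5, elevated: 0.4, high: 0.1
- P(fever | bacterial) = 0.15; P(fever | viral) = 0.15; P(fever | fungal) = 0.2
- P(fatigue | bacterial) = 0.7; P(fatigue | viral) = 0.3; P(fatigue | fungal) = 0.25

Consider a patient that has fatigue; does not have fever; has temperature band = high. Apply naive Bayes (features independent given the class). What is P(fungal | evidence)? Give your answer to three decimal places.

bacterial: 0.05 × 0.5 × (1−0.15) × 0.7 = 0.014875
viral: 0.4 × 0.1 × (1−0.15) × 0.3 = 0.0102
fungal: 0.55 × 0.1 × (1−0.2) × 0.25 = 0.011
P(fungal | x) = 0.011 / 0.036075 ≈ 0.305

0.305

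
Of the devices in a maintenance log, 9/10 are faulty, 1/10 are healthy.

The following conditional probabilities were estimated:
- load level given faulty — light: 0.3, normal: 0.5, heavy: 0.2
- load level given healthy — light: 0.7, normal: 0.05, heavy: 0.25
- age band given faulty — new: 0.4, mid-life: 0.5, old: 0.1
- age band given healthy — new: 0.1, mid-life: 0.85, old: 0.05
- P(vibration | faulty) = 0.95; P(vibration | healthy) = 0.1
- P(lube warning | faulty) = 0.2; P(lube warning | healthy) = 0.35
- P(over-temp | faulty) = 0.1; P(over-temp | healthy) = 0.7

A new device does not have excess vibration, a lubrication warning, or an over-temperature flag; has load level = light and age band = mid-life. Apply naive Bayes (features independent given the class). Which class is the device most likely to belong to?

faulty: 0.9 × 0.3 × 0.5 × (1−0.95) × (1−0.2) × (1−0.1) = 0.00486
healthy: 0.1 × 0.7 × 0.85 × (1−0.1) × (1−0.35) × (1−0.7) = 0.01044225
Highest score → healthy.

healthy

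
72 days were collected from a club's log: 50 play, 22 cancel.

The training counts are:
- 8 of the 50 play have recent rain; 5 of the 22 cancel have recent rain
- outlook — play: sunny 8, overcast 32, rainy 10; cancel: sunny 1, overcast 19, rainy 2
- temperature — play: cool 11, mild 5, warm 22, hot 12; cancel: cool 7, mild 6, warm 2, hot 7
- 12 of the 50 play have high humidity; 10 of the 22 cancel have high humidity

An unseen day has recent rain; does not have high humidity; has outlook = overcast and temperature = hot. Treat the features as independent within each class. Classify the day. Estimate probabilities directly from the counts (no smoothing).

play

play: (50/72) × (8/50) × (32/50) × (12/50) × (38/50) ≈ 0.0129707
cancel: (22/72) × (5/22) × (19/22) × (7/22) × (12/22) ≈ 0.0104088
Highest score → play.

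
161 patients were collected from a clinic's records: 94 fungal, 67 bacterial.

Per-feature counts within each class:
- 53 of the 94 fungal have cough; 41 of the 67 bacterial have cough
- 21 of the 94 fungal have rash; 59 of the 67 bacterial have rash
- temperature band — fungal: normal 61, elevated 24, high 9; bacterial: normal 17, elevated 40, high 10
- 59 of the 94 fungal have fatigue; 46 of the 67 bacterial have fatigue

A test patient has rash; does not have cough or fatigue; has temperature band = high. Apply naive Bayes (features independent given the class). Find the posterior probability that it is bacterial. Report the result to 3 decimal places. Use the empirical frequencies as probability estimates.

0.766

fungal: (94/161) × (41/94) × (21/94) × (9/94) × (35/94) ≈ 0.00202817
bacterial: (67/161) × (26/67) × (59/67) × (10/67) × (21/67) ≈ 0.00665265
P(bacterial | x) = 0.00665265 / 0.00868082 ≈ 0.766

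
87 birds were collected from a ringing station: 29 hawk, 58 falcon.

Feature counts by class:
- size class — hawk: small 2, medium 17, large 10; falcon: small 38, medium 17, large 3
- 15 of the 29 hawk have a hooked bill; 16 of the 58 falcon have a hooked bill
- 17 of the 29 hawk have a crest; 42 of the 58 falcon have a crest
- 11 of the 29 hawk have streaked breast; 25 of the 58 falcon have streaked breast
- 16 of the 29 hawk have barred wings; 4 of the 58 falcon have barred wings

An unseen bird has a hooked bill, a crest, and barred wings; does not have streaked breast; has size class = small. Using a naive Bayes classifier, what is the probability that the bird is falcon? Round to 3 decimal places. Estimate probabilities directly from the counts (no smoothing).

hawk: (29/87) × (2/29) × (15/29) × (17/29) × (18/29) × (16/29) ≈ 0.00238699
falcon: (58/87) × (38/58) × (16/58) × (42/58) × (33/58) × (4/58) ≈ 0.0034237
P(falcon | x) = 0.0034237 / 0.00581069 ≈ 0.589

0.589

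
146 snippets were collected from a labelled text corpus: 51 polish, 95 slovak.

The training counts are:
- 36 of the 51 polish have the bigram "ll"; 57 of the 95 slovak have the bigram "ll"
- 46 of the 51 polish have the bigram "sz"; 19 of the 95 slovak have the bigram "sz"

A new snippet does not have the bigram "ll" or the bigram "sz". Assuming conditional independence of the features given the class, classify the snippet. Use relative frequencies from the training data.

polish: (51/146) × (15/51) × (5/51) ≈ 0.0100725
slovak: (95/146) × (38/95) × (76/95) ≈ 0.208219
Highest score → slovak.

slovak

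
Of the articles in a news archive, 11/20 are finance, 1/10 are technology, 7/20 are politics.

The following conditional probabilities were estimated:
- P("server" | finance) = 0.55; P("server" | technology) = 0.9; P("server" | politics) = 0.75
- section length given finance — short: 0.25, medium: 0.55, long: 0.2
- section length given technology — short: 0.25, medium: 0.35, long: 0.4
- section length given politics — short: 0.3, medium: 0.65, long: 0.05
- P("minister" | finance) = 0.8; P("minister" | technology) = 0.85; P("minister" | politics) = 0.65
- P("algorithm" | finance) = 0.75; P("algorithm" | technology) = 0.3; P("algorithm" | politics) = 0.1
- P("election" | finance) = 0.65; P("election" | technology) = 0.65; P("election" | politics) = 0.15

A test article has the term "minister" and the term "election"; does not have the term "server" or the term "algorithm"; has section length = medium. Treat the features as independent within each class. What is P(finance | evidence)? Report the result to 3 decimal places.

0.736

finance: 0.55 × (1−0.55) × 0.55 × 0.8 × (1−0.75) × 0.65 = 0.01769625
technology: 0.1 × (1−0.9) × 0.35 × 0.85 × (1−0.3) × 0.65 = 0.001353625
politics: 0.35 × (1−0.75) × 0.65 × 0.65 × (1−0.1) × 0.15 = 0.00499078125
P(finance | x) = 0.01769625 / 0.02404065625 ≈ 0.736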